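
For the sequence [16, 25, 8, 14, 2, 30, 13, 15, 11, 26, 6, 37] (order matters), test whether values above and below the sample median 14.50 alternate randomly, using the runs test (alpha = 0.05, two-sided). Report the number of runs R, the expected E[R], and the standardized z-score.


Step 1: Compute median = 14.50; label A = above, B = below.
Labels in order: AABBBABABABA  (n_A = 6, n_B = 6)
Step 2: Count runs R = 9.
Step 3: Under H0 (random ordering), E[R] = 2*n_A*n_B/(n_A+n_B) + 1 = 2*6*6/12 + 1 = 7.0000.
        Var[R] = 2*n_A*n_B*(2*n_A*n_B - n_A - n_B) / ((n_A+n_B)^2 * (n_A+n_B-1)) = 4320/1584 = 2.7273.
        SD[R] = 1.6514.
Step 4: Continuity-corrected z = (R - 0.5 - E[R]) / SD[R] = (9 - 0.5 - 7.0000) / 1.6514 = 0.9083.
Step 5: Two-sided p-value via normal approximation = 2*(1 - Phi(|z|)) = 0.363722.
Step 6: alpha = 0.05. fail to reject H0.

R = 9, z = 0.9083, p = 0.363722, fail to reject H0.


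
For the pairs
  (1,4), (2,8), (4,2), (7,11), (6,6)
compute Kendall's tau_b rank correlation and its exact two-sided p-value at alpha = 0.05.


Step 1: Enumerate the 10 unordered pairs (i,j) with i<j and classify each by sign(x_j-x_i) * sign(y_j-y_i).
  (1,2):dx=+1,dy=+4->C; (1,3):dx=+3,dy=-2->D; (1,4):dx=+6,dy=+7->C; (1,5):dx=+5,dy=+2->C
  (2,3):dx=+2,dy=-6->D; (2,4):dx=+5,dy=+3->C; (2,5):dx=+4,dy=-2->D; (3,4):dx=+3,dy=+9->C
  (3,5):dx=+2,dy=+4->C; (4,5):dx=-1,dy=-5->C
Step 2: C = 7, D = 3, total pairs = 10.
Step 3: tau = (C - D)/(n(n-1)/2) = (7 - 3)/10 = 0.400000.
Step 4: Exact two-sided p-value (enumerate n! = 120 permutations of y under H0): p = 0.483333.
Step 5: alpha = 0.05. fail to reject H0.

tau_b = 0.4000 (C=7, D=3), p = 0.483333, fail to reject H0.


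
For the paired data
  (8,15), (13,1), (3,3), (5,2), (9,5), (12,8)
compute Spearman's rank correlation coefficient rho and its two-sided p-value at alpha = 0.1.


Step 1: Rank x and y separately (midranks; no ties here).
rank(x): 8->3, 13->6, 3->1, 5->2, 9->4, 12->5
rank(y): 15->6, 1->1, 3->3, 2->2, 5->4, 8->5
Step 2: d_i = R_x(i) - R_y(i); compute d_i^2.
  (3-6)^2=9, (6-1)^2=25, (1-3)^2=4, (2-2)^2=0, (4-4)^2=0, (5-5)^2=0
sum(d^2) = 38.
Step 3: rho = 1 - 6*38 / (6*(6^2 - 1)) = 1 - 228/210 = -0.085714.
Step 4: Under H0, t = rho * sqrt((n-2)/(1-rho^2)) = -0.1721 ~ t(4).
Step 5: Two-sided p-value from the t-distribution with 4 df = 0.871743.
Step 6: alpha = 0.1. fail to reject H0.

rho = -0.0857, p = 0.871743, fail to reject H0 at alpha = 0.1.


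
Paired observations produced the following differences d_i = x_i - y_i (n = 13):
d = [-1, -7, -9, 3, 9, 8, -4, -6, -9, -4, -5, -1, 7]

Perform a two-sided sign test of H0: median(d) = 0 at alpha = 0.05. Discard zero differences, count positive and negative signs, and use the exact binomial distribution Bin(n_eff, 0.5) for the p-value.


Step 1: Discard zero differences. Original n = 13; n_eff = number of nonzero differences = 13.
Nonzero differences (with sign): -1, -7, -9, +3, +9, +8, -4, -6, -9, -4, -5, -1, +7
Step 2: Count signs: positive = 4, negative = 9.
Step 3: Under H0: P(positive) = 0.5, so the number of positives S ~ Bin(13, 0.5).
Step 4: Two-sided exact p-value = sum of Bin(13,0.5) probabilities at or below the observed probability = 0.266846.
Step 5: alpha = 0.05. fail to reject H0.

n_eff = 13, pos = 4, neg = 9, p = 0.266846, fail to reject H0.


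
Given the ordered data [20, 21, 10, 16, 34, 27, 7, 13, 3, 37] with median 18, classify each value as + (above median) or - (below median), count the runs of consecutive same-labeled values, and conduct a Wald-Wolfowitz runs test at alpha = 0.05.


Step 1: Compute median = 18; label A = above, B = below.
Labels in order: AABBAABBBA  (n_A = 5, n_B = 5)
Step 2: Count runs R = 5.
Step 3: Under H0 (random ordering), E[R] = 2*n_A*n_B/(n_A+n_B) + 1 = 2*5*5/10 + 1 = 6.0000.
        Var[R] = 2*n_A*n_B*(2*n_A*n_B - n_A - n_B) / ((n_A+n_B)^2 * (n_A+n_B-1)) = 2000/900 = 2.2222.
        SD[R] = 1.4907.
Step 4: Continuity-corrected z = (R + 0.5 - E[R]) / SD[R] = (5 + 0.5 - 6.0000) / 1.4907 = -0.3354.
Step 5: Two-sided p-value via normal approximation = 2*(1 - Phi(|z|)) = 0.737316.
Step 6: alpha = 0.05. fail to reject H0.

R = 5, z = -0.3354, p = 0.737316, fail to reject H0.


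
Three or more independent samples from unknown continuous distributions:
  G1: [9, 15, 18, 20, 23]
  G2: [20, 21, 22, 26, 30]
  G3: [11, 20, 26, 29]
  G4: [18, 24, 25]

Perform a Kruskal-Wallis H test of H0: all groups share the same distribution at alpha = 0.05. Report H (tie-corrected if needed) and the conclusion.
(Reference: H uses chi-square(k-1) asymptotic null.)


Step 1: Combine all N = 17 observations and assign midranks.
sorted (value, group, rank): (9,G1,1), (11,G3,2), (15,G1,3), (18,G1,4.5), (18,G4,4.5), (20,G1,7), (20,G2,7), (20,G3,7), (21,G2,9), (22,G2,10), (23,G1,11), (24,G4,12), (25,G4,13), (26,G2,14.5), (26,G3,14.5), (29,G3,16), (30,G2,17)
Step 2: Sum ranks within each group.
R_1 = 26.5 (n_1 = 5)
R_2 = 57.5 (n_2 = 5)
R_3 = 39.5 (n_3 = 4)
R_4 = 29.5 (n_4 = 3)
Step 3: H = 12/(N(N+1)) * sum(R_i^2/n_i) - 3(N+1)
     = 12/(17*18) * (26.5^2/5 + 57.5^2/5 + 39.5^2/4 + 29.5^2/3) - 3*18
     = 0.039216 * 1481.85 - 54
     = 4.111601.
Step 4: Ties present; correction factor C = 1 - 36/(17^3 - 17) = 0.992647. Corrected H = 4.111601 / 0.992647 = 4.142058.
Step 5: Under H0, H ~ chi^2(3); p-value = 0.246527.
Step 6: alpha = 0.05. fail to reject H0.

H = 4.1421, df = 3, p = 0.246527, fail to reject H0.


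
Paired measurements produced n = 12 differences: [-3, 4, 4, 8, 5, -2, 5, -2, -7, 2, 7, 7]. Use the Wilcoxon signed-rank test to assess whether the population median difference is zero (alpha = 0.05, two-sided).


Step 1: Drop any zero differences (none here) and take |d_i|.
|d| = [3, 4, 4, 8, 5, 2, 5, 2, 7, 2, 7, 7]
Step 2: Midrank |d_i| (ties get averaged ranks).
ranks: |3|->4, |4|->5.5, |4|->5.5, |8|->12, |5|->7.5, |2|->2, |5|->7.5, |2|->2, |7|->10, |2|->2, |7|->10, |7|->10
Step 3: Attach original signs; sum ranks with positive sign and with negative sign.
W+ = 5.5 + 5.5 + 12 + 7.5 + 7.5 + 2 + 10 + 10 = 60
W- = 4 + 2 + 2 + 10 = 18
(Check: W+ + W- = 78 should equal n(n+1)/2 = 78.)
Step 4: Test statistic W = min(W+, W-) = 18.
Step 5: Ties in |d|, so use the tie-corrected normal approximation.
        E[W] = n(n+1)/4 = 12*13/4 = 39.
        Tie groups: |d|=2 (t=3), |d|=4 (t=2), |d|=5 (t=2), |d|=7 (t=3); sum(t^3 - t) = 60.
        Var[W] = n(n+1)(2n+1)/24 - sum(t^3-t)/48 = 3900/24 - 60/48 = 161.25.
        z = (W - E[W]) / sqrt(Var[W]) = (18 - 39) / 12.6984 = -1.6537.
        Two-sided p = 2*Phi(z) = 0.098179.
Step 6: alpha = 0.05. fail to reject H0.

W+ = 60, W- = 18, W = min = 18, p = 0.098179, fail to reject H0.


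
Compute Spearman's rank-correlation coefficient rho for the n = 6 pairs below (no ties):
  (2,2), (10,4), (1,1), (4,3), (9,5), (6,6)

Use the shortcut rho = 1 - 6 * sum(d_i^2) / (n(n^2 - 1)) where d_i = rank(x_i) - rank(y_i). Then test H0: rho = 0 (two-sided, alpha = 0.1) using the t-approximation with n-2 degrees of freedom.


Step 1: Rank x and y separately (midranks; no ties here).
rank(x): 2->2, 10->6, 1->1, 4->3, 9->5, 6->4
rank(y): 2->2, 4->4, 1->1, 3->3, 5->5, 6->6
Step 2: d_i = R_x(i) - R_y(i); compute d_i^2.
  (2-2)^2=0, (6-4)^2=4, (1-1)^2=0, (3-3)^2=0, (5-5)^2=0, (4-6)^2=4
sum(d^2) = 8.
Step 3: rho = 1 - 6*8 / (6*(6^2 - 1)) = 1 - 48/210 = 0.771429.
Step 4: Under H0, t = rho * sqrt((n-2)/(1-rho^2)) = 2.4247 ~ t(4).
Step 5: Two-sided p-value from the t-distribution with 4 df = 0.072397.
Step 6: alpha = 0.1. reject H0.

rho = 0.7714, p = 0.072397, reject H0 at alpha = 0.1.


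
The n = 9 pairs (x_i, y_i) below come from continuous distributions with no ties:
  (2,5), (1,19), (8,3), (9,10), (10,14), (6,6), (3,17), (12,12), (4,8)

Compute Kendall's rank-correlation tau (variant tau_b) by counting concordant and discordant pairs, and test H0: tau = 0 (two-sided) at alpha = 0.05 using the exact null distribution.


Step 1: Enumerate the 36 unordered pairs (i,j) with i<j and classify each by sign(x_j-x_i) * sign(y_j-y_i).
  (1,2):dx=-1,dy=+14->D; (1,3):dx=+6,dy=-2->D; (1,4):dx=+7,dy=+5->C; (1,5):dx=+8,dy=+9->C
  (1,6):dx=+4,dy=+1->C; (1,7):dx=+1,dy=+12->C; (1,8):dx=+10,dy=+7->C; (1,9):dx=+2,dy=+3->C
  (2,3):dx=+7,dy=-16->D; (2,4):dx=+8,dy=-9->D; (2,5):dx=+9,dy=-5->D; (2,6):dx=+5,dy=-13->D
  (2,7):dx=+2,dy=-2->D; (2,8):dx=+11,dy=-7->D; (2,9):dx=+3,dy=-11->D; (3,4):dx=+1,dy=+7->C
  (3,5):dx=+2,dy=+11->C; (3,6):dx=-2,dy=+3->D; (3,7):dx=-5,dy=+14->D; (3,8):dx=+4,dy=+9->C
  (3,9):dx=-4,dy=+5->D; (4,5):dx=+1,dy=+4->C; (4,6):dx=-3,dy=-4->C; (4,7):dx=-6,dy=+7->D
  (4,8):dx=+3,dy=+2->C; (4,9):dx=-5,dy=-2->C; (5,6):dx=-4,dy=-8->C; (5,7):dx=-7,dy=+3->D
  (5,8):dx=+2,dy=-2->D; (5,9):dx=-6,dy=-6->C; (6,7):dx=-3,dy=+11->D; (6,8):dx=+6,dy=+6->C
  (6,9):dx=-2,dy=+2->D; (7,8):dx=+9,dy=-5->D; (7,9):dx=+1,dy=-9->D; (8,9):dx=-8,dy=-4->C
Step 2: C = 17, D = 19, total pairs = 36.
Step 3: tau = (C - D)/(n(n-1)/2) = (17 - 19)/36 = -0.055556.
Step 4: Exact two-sided p-value (enumerate n! = 362880 permutations of y under H0): p = 0.919455.
Step 5: alpha = 0.05. fail to reject H0.

tau_b = -0.0556 (C=17, D=19), p = 0.919455, fail to reject H0.


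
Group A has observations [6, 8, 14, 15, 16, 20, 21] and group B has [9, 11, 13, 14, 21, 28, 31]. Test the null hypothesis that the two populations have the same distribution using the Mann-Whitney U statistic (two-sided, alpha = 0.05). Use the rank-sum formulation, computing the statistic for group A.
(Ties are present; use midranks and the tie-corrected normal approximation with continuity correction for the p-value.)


Step 1: Combine and sort all 14 observations; assign midranks.
sorted (value, group): (6,X), (8,X), (9,Y), (11,Y), (13,Y), (14,X), (14,Y), (15,X), (16,X), (20,X), (21,X), (21,Y), (28,Y), (31,Y)
ranks: 6->1, 8->2, 9->3, 11->4, 13->5, 14->6.5, 14->6.5, 15->8, 16->9, 20->10, 21->11.5, 21->11.5, 28->13, 31->14
Step 2: Rank sum for X: R1 = 1 + 2 + 6.5 + 8 + 9 + 10 + 11.5 = 48.
Step 3: U_X = R1 - n1(n1+1)/2 = 48 - 7*8/2 = 48 - 28 = 20.
       U_Y = n1*n2 - U_X = 49 - 20 = 29.
Step 4: Ties are present, so use the tie-corrected normal approximation (with continuity correction) for the p-value.
Step 5: p-value = 0.608491; compare to alpha = 0.05. fail to reject H0.

U_X = 20, p = 0.608491, fail to reject H0 at alpha = 0.05.


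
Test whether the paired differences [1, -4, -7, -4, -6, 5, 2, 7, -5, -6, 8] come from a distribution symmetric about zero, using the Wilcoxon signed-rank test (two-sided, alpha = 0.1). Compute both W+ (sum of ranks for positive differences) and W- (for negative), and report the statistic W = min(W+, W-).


Step 1: Drop any zero differences (none here) and take |d_i|.
|d| = [1, 4, 7, 4, 6, 5, 2, 7, 5, 6, 8]
Step 2: Midrank |d_i| (ties get averaged ranks).
ranks: |1|->1, |4|->3.5, |7|->9.5, |4|->3.5, |6|->7.5, |5|->5.5, |2|->2, |7|->9.5, |5|->5.5, |6|->7.5, |8|->11
Step 3: Attach original signs; sum ranks with positive sign and with negative sign.
W+ = 1 + 5.5 + 2 + 9.5 + 11 = 29
W- = 3.5 + 9.5 + 3.5 + 7.5 + 5.5 + 7.5 = 37
(Check: W+ + W- = 66 should equal n(n+1)/2 = 66.)
Step 4: Test statistic W = min(W+, W-) = 29.
Step 5: Ties in |d|, so use the tie-corrected normal approximation.
        E[W] = n(n+1)/4 = 11*12/4 = 33.
        Tie groups: |d|=4 (t=2), |d|=5 (t=2), |d|=6 (t=2), |d|=7 (t=2); sum(t^3 - t) = 24.
        Var[W] = n(n+1)(2n+1)/24 - sum(t^3-t)/48 = 3036/24 - 24/48 = 126.
        z = (W - E[W]) / sqrt(Var[W]) = (29 - 33) / 11.2250 = -0.3563.
        Two-sided p = 2*Phi(z) = 0.721580.
Step 6: alpha = 0.1. fail to reject H0.

W+ = 29, W- = 37, W = min = 29, p = 0.721580, fail to reject H0.


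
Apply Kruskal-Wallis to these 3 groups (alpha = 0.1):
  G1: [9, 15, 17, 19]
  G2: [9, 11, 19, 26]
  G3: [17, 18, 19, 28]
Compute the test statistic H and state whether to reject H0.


Step 1: Combine all N = 12 observations and assign midranks.
sorted (value, group, rank): (9,G1,1.5), (9,G2,1.5), (11,G2,3), (15,G1,4), (17,G1,5.5), (17,G3,5.5), (18,G3,7), (19,G1,9), (19,G2,9), (19,G3,9), (26,G2,11), (28,G3,12)
Step 2: Sum ranks within each group.
R_1 = 20 (n_1 = 4)
R_2 = 24.5 (n_2 = 4)
R_3 = 33.5 (n_3 = 4)
Step 3: H = 12/(N(N+1)) * sum(R_i^2/n_i) - 3(N+1)
     = 12/(12*13) * (20^2/4 + 24.5^2/4 + 33.5^2/4) - 3*13
     = 0.076923 * 530.625 - 39
     = 1.817308.
Step 4: Ties present; correction factor C = 1 - 36/(12^3 - 12) = 0.979021. Corrected H = 1.817308 / 0.979021 = 1.856250.
Step 5: Under H0, H ~ chi^2(2); p-value = 0.395294.
Step 6: alpha = 0.1. fail to reject H0.

H = 1.8563, df = 2, p = 0.395294, fail to reject H0.


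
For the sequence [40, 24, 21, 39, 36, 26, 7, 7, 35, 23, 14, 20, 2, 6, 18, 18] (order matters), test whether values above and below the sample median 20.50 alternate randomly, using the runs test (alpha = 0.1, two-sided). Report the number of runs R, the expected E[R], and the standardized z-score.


Step 1: Compute median = 20.50; label A = above, B = below.
Labels in order: AAAAAABBAABBBBBB  (n_A = 8, n_B = 8)
Step 2: Count runs R = 4.
Step 3: Under H0 (random ordering), E[R] = 2*n_A*n_B/(n_A+n_B) + 1 = 2*8*8/16 + 1 = 9.0000.
        Var[R] = 2*n_A*n_B*(2*n_A*n_B - n_A - n_B) / ((n_A+n_B)^2 * (n_A+n_B-1)) = 14336/3840 = 3.7333.
        SD[R] = 1.9322.
Step 4: Continuity-corrected z = (R + 0.5 - E[R]) / SD[R] = (4 + 0.5 - 9.0000) / 1.9322 = -2.3290.
Step 5: Two-sided p-value via normal approximation = 2*(1 - Phi(|z|)) = 0.019861.
Step 6: alpha = 0.1. reject H0.

R = 4, z = -2.3290, p = 0.019861, reject H0.


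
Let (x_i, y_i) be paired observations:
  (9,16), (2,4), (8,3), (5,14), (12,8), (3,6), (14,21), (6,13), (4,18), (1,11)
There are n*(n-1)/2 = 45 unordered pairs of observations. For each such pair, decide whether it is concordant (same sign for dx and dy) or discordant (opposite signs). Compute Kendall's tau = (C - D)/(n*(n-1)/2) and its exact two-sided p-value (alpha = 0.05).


Step 1: Enumerate the 45 unordered pairs (i,j) with i<j and classify each by sign(x_j-x_i) * sign(y_j-y_i).
  (1,2):dx=-7,dy=-12->C; (1,3):dx=-1,dy=-13->C; (1,4):dx=-4,dy=-2->C; (1,5):dx=+3,dy=-8->D
  (1,6):dx=-6,dy=-10->C; (1,7):dx=+5,dy=+5->C; (1,8):dx=-3,dy=-3->C; (1,9):dx=-5,dy=+2->D
  (1,10):dx=-8,dy=-5->C; (2,3):dx=+6,dy=-1->D; (2,4):dx=+3,dy=+10->C; (2,5):dx=+10,dy=+4->C
  (2,6):dx=+1,dy=+2->C; (2,7):dx=+12,dy=+17->C; (2,8):dx=+4,dy=+9->C; (2,9):dx=+2,dy=+14->C
  (2,10):dx=-1,dy=+7->D; (3,4):dx=-3,dy=+11->D; (3,5):dx=+4,dy=+5->C; (3,6):dx=-5,dy=+3->D
  (3,7):dx=+6,dy=+18->C; (3,8):dx=-2,dy=+10->D; (3,9):dx=-4,dy=+15->D; (3,10):dx=-7,dy=+8->D
  (4,5):dx=+7,dy=-6->D; (4,6):dx=-2,dy=-8->C; (4,7):dx=+9,dy=+7->C; (4,8):dx=+1,dy=-1->D
  (4,9):dx=-1,dy=+4->D; (4,10):dx=-4,dy=-3->C; (5,6):dx=-9,dy=-2->C; (5,7):dx=+2,dy=+13->C
  (5,8):dx=-6,dy=+5->D; (5,9):dx=-8,dy=+10->D; (5,10):dx=-11,dy=+3->D; (6,7):dx=+11,dy=+15->C
  (6,8):dx=+3,dy=+7->C; (6,9):dx=+1,dy=+12->C; (6,10):dx=-2,dy=+5->D; (7,8):dx=-8,dy=-8->C
  (7,9):dx=-10,dy=-3->C; (7,10):dx=-13,dy=-10->C; (8,9):dx=-2,dy=+5->D; (8,10):dx=-5,dy=-2->C
  (9,10):dx=-3,dy=-7->C
Step 2: C = 28, D = 17, total pairs = 45.
Step 3: tau = (C - D)/(n(n-1)/2) = (28 - 17)/45 = 0.244444.
Step 4: Exact two-sided p-value (enumerate n! = 3628800 permutations of y under H0): p = 0.380720.
Step 5: alpha = 0.05. fail to reject H0.

tau_b = 0.2444 (C=28, D=17), p = 0.380720, fail to reject H0.


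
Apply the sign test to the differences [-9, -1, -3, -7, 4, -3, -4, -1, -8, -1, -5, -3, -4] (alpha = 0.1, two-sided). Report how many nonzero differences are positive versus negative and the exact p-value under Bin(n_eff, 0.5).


Step 1: Discard zero differences. Original n = 13; n_eff = number of nonzero differences = 13.
Nonzero differences (with sign): -9, -1, -3, -7, +4, -3, -4, -1, -8, -1, -5, -3, -4
Step 2: Count signs: positive = 1, negative = 12.
Step 3: Under H0: P(positive) = 0.5, so the number of positives S ~ Bin(13, 0.5).
Step 4: Two-sided exact p-value = sum of Bin(13,0.5) probabilities at or below the observed probability = 0.003418.
Step 5: alpha = 0.1. reject H0.

n_eff = 13, pos = 1, neg = 12, p = 0.003418, reject H0.


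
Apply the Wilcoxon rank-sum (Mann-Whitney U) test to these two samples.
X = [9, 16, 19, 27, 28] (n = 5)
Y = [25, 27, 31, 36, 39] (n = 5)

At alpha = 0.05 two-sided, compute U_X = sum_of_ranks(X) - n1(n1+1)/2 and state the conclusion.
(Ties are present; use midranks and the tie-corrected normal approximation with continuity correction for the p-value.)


Step 1: Combine and sort all 10 observations; assign midranks.
sorted (value, group): (9,X), (16,X), (19,X), (25,Y), (27,X), (27,Y), (28,X), (31,Y), (36,Y), (39,Y)
ranks: 9->1, 16->2, 19->3, 25->4, 27->5.5, 27->5.5, 28->7, 31->8, 36->9, 39->10
Step 2: Rank sum for X: R1 = 1 + 2 + 3 + 5.5 + 7 = 18.5.
Step 3: U_X = R1 - n1(n1+1)/2 = 18.5 - 5*6/2 = 18.5 - 15 = 3.5.
       U_Y = n1*n2 - U_X = 25 - 3.5 = 21.5.
Step 4: Ties are present, so use the tie-corrected normal approximation (with continuity correction) for the p-value.
Step 5: p-value = 0.074913; compare to alpha = 0.05. fail to reject H0.

U_X = 3.5, p = 0.074913, fail to reject H0 at alpha = 0.05.


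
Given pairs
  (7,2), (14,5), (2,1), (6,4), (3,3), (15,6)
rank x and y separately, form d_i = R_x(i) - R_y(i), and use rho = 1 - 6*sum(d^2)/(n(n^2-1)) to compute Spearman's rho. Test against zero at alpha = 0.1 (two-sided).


Step 1: Rank x and y separately (midranks; no ties here).
rank(x): 7->4, 14->5, 2->1, 6->3, 3->2, 15->6
rank(y): 2->2, 5->5, 1->1, 4->4, 3->3, 6->6
Step 2: d_i = R_x(i) - R_y(i); compute d_i^2.
  (4-2)^2=4, (5-5)^2=0, (1-1)^2=0, (3-4)^2=1, (2-3)^2=1, (6-6)^2=0
sum(d^2) = 6.
Step 3: rho = 1 - 6*6 / (6*(6^2 - 1)) = 1 - 36/210 = 0.828571.
Step 4: Under H0, t = rho * sqrt((n-2)/(1-rho^2)) = 2.9598 ~ t(4).
Step 5: Two-sided p-value from the t-distribution with 4 df = 0.041563.
Step 6: alpha = 0.1. reject H0.

rho = 0.8286, p = 0.041563, reject H0 at alpha = 0.1.


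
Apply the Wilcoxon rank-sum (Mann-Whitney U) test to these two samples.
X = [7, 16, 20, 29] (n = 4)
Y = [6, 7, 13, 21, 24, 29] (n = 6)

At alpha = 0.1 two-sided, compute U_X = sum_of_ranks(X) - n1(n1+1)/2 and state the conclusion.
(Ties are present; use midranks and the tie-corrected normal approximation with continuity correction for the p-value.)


Step 1: Combine and sort all 10 observations; assign midranks.
sorted (value, group): (6,Y), (7,X), (7,Y), (13,Y), (16,X), (20,X), (21,Y), (24,Y), (29,X), (29,Y)
ranks: 6->1, 7->2.5, 7->2.5, 13->4, 16->5, 20->6, 21->7, 24->8, 29->9.5, 29->9.5
Step 2: Rank sum for X: R1 = 2.5 + 5 + 6 + 9.5 = 23.
Step 3: U_X = R1 - n1(n1+1)/2 = 23 - 4*5/2 = 23 - 10 = 13.
       U_Y = n1*n2 - U_X = 24 - 13 = 11.
Step 4: Ties are present, so use the tie-corrected normal approximation (with continuity correction) for the p-value.
Step 5: p-value = 0.914589; compare to alpha = 0.1. fail to reject H0.

U_X = 13, p = 0.914589, fail to reject H0 at alpha = 0.1.


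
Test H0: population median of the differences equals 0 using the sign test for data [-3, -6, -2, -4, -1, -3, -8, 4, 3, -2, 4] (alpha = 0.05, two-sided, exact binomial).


Step 1: Discard zero differences. Original n = 11; n_eff = number of nonzero differences = 11.
Nonzero differences (with sign): -3, -6, -2, -4, -1, -3, -8, +4, +3, -2, +4
Step 2: Count signs: positive = 3, negative = 8.
Step 3: Under H0: P(positive) = 0.5, so the number of positives S ~ Bin(11, 0.5).
Step 4: Two-sided exact p-value = sum of Bin(11,0.5) probabilities at or below the observed probability = 0.226562.
Step 5: alpha = 0.05. fail to reject H0.

n_eff = 11, pos = 3, neg = 8, p = 0.226562, fail to reject H0.


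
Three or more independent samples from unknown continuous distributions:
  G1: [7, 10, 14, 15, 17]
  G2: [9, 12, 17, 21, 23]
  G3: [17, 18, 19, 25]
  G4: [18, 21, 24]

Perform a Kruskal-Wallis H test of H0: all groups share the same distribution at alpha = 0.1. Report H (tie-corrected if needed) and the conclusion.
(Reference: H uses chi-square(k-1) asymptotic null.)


Step 1: Combine all N = 17 observations and assign midranks.
sorted (value, group, rank): (7,G1,1), (9,G2,2), (10,G1,3), (12,G2,4), (14,G1,5), (15,G1,6), (17,G1,8), (17,G2,8), (17,G3,8), (18,G3,10.5), (18,G4,10.5), (19,G3,12), (21,G2,13.5), (21,G4,13.5), (23,G2,15), (24,G4,16), (25,G3,17)
Step 2: Sum ranks within each group.
R_1 = 23 (n_1 = 5)
R_2 = 42.5 (n_2 = 5)
R_3 = 47.5 (n_3 = 4)
R_4 = 40 (n_4 = 3)
Step 3: H = 12/(N(N+1)) * sum(R_i^2/n_i) - 3(N+1)
     = 12/(17*18) * (23^2/5 + 42.5^2/5 + 47.5^2/4 + 40^2/3) - 3*18
     = 0.039216 * 1564.45 - 54
     = 7.350817.
Step 4: Ties present; correction factor C = 1 - 36/(17^3 - 17) = 0.992647. Corrected H = 7.350817 / 0.992647 = 7.405267.
Step 5: Under H0, H ~ chi^2(3); p-value = 0.060043.
Step 6: alpha = 0.1. reject H0.

H = 7.4053, df = 3, p = 0.060043, reject H0.


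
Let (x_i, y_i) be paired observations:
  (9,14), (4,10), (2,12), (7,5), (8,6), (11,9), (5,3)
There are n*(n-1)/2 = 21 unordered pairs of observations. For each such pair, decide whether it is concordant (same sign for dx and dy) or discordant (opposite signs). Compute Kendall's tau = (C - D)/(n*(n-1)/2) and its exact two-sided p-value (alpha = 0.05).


Step 1: Enumerate the 21 unordered pairs (i,j) with i<j and classify each by sign(x_j-x_i) * sign(y_j-y_i).
  (1,2):dx=-5,dy=-4->C; (1,3):dx=-7,dy=-2->C; (1,4):dx=-2,dy=-9->C; (1,5):dx=-1,dy=-8->C
  (1,6):dx=+2,dy=-5->D; (1,7):dx=-4,dy=-11->C; (2,3):dx=-2,dy=+2->D; (2,4):dx=+3,dy=-5->D
  (2,5):dx=+4,dy=-4->D; (2,6):dx=+7,dy=-1->D; (2,7):dx=+1,dy=-7->D; (3,4):dx=+5,dy=-7->D
  (3,5):dx=+6,dy=-6->D; (3,6):dx=+9,dy=-3->D; (3,7):dx=+3,dy=-9->D; (4,5):dx=+1,dy=+1->C
  (4,6):dx=+4,dy=+4->C; (4,7):dx=-2,dy=-2->C; (5,6):dx=+3,dy=+3->C; (5,7):dx=-3,dy=-3->C
  (6,7):dx=-6,dy=-6->C
Step 2: C = 11, D = 10, total pairs = 21.
Step 3: tau = (C - D)/(n(n-1)/2) = (11 - 10)/21 = 0.047619.
Step 4: Exact two-sided p-value (enumerate n! = 5040 permutations of y under H0): p = 1.000000.
Step 5: alpha = 0.05. fail to reject H0.

tau_b = 0.0476 (C=11, D=10), p = 1.000000, fail to reject H0.


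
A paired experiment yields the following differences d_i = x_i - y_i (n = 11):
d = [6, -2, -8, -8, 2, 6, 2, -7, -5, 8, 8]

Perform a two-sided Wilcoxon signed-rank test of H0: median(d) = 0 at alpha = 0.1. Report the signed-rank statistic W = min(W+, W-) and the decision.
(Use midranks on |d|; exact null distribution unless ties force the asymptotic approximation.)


Step 1: Drop any zero differences (none here) and take |d_i|.
|d| = [6, 2, 8, 8, 2, 6, 2, 7, 5, 8, 8]
Step 2: Midrank |d_i| (ties get averaged ranks).
ranks: |6|->5.5, |2|->2, |8|->9.5, |8|->9.5, |2|->2, |6|->5.5, |2|->2, |7|->7, |5|->4, |8|->9.5, |8|->9.5
Step 3: Attach original signs; sum ranks with positive sign and with negative sign.
W+ = 5.5 + 2 + 5.5 + 2 + 9.5 + 9.5 = 34
W- = 2 + 9.5 + 9.5 + 7 + 4 = 32
(Check: W+ + W- = 66 should equal n(n+1)/2 = 66.)
Step 4: Test statistic W = min(W+, W-) = 32.
Step 5: Ties in |d|, so use the tie-corrected normal approximation.
        E[W] = n(n+1)/4 = 11*12/4 = 33.
        Tie groups: |d|=2 (t=3), |d|=6 (t=2), |d|=8 (t=4); sum(t^3 - t) = 90.
        Var[W] = n(n+1)(2n+1)/24 - sum(t^3-t)/48 = 3036/24 - 90/48 = 124.625.
        z = (W - E[W]) / sqrt(Var[W]) = (32 - 33) / 11.1636 = -0.0896.
        Two-sided p = 2*Phi(z) = 0.928623.
Step 6: alpha = 0.1. fail to reject H0.

W+ = 34, W- = 32, W = min = 32, p = 0.928623, fail to reject H0.


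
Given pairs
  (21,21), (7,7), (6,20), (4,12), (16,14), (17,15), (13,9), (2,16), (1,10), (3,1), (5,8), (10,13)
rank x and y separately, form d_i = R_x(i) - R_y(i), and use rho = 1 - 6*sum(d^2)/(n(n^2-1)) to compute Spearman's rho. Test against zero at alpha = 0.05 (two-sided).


Step 1: Rank x and y separately (midranks; no ties here).
rank(x): 21->12, 7->7, 6->6, 4->4, 16->10, 17->11, 13->9, 2->2, 1->1, 3->3, 5->5, 10->8
rank(y): 21->12, 7->2, 20->11, 12->6, 14->8, 15->9, 9->4, 16->10, 10->5, 1->1, 8->3, 13->7
Step 2: d_i = R_x(i) - R_y(i); compute d_i^2.
  (12-12)^2=0, (7-2)^2=25, (6-11)^2=25, (4-6)^2=4, (10-8)^2=4, (11-9)^2=4, (9-4)^2=25, (2-10)^2=64, (1-5)^2=16, (3-1)^2=4, (5-3)^2=4, (8-7)^2=1
sum(d^2) = 176.
Step 3: rho = 1 - 6*176 / (12*(12^2 - 1)) = 1 - 1056/1716 = 0.384615.
Step 4: Under H0, t = rho * sqrt((n-2)/(1-rho^2)) = 1.3176 ~ t(10).
Step 5: Two-sided p-value from the t-distribution with 10 df = 0.217020.
Step 6: alpha = 0.05. fail to reject H0.

rho = 0.3846, p = 0.217020, fail to reject H0 at alpha = 0.05.


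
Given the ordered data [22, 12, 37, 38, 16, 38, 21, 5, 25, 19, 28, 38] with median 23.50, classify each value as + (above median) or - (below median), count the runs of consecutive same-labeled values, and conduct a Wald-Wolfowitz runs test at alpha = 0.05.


Step 1: Compute median = 23.50; label A = above, B = below.
Labels in order: BBAABABBABAA  (n_A = 6, n_B = 6)
Step 2: Count runs R = 8.
Step 3: Under H0 (random ordering), E[R] = 2*n_A*n_B/(n_A+n_B) + 1 = 2*6*6/12 + 1 = 7.0000.
        Var[R] = 2*n_A*n_B*(2*n_A*n_B - n_A - n_B) / ((n_A+n_B)^2 * (n_A+n_B-1)) = 4320/1584 = 2.7273.
        SD[R] = 1.6514.
Step 4: Continuity-corrected z = (R - 0.5 - E[R]) / SD[R] = (8 - 0.5 - 7.0000) / 1.6514 = 0.3028.
Step 5: Two-sided p-value via normal approximation = 2*(1 - Phi(|z|)) = 0.762069.
Step 6: alpha = 0.05. fail to reject H0.

R = 8, z = 0.3028, p = 0.762069, fail to reject H0.


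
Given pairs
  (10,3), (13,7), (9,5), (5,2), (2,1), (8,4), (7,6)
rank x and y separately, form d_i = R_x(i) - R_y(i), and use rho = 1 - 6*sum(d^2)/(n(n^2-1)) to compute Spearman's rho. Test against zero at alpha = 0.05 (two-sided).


Step 1: Rank x and y separately (midranks; no ties here).
rank(x): 10->6, 13->7, 9->5, 5->2, 2->1, 8->4, 7->3
rank(y): 3->3, 7->7, 5->5, 2->2, 1->1, 4->4, 6->6
Step 2: d_i = R_x(i) - R_y(i); compute d_i^2.
  (6-3)^2=9, (7-7)^2=0, (5-5)^2=0, (2-2)^2=0, (1-1)^2=0, (4-4)^2=0, (3-6)^2=9
sum(d^2) = 18.
Step 3: rho = 1 - 6*18 / (7*(7^2 - 1)) = 1 - 108/336 = 0.678571.
Step 4: Under H0, t = rho * sqrt((n-2)/(1-rho^2)) = 2.0657 ~ t(5).
Step 5: Two-sided p-value from the t-distribution with 5 df = 0.093750.
Step 6: alpha = 0.05. fail to reject H0.

rho = 0.6786, p = 0.093750, fail to reject H0 at alpha = 0.05.


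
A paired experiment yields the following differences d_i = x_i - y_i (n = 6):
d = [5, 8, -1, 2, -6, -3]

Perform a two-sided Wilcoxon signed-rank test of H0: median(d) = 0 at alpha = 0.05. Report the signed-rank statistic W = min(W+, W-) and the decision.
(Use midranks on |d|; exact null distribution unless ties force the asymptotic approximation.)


Step 1: Drop any zero differences (none here) and take |d_i|.
|d| = [5, 8, 1, 2, 6, 3]
Step 2: Midrank |d_i| (ties get averaged ranks).
ranks: |5|->4, |8|->6, |1|->1, |2|->2, |6|->5, |3|->3
Step 3: Attach original signs; sum ranks with positive sign and with negative sign.
W+ = 4 + 6 + 2 = 12
W- = 1 + 5 + 3 = 9
(Check: W+ + W- = 21 should equal n(n+1)/2 = 21.)
Step 4: Test statistic W = min(W+, W-) = 9.
Step 5: No ties, so the exact null distribution over the 2^6 = 64 sign assignments gives the two-sided p-value = 0.843750.
Step 6: alpha = 0.05. fail to reject H0.

W+ = 12, W- = 9, W = min = 9, p = 0.843750, fail to reject H0.


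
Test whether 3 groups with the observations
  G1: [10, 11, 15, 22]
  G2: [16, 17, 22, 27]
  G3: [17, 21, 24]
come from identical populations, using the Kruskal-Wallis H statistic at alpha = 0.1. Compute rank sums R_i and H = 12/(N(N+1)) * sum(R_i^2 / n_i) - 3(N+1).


Step 1: Combine all N = 11 observations and assign midranks.
sorted (value, group, rank): (10,G1,1), (11,G1,2), (15,G1,3), (16,G2,4), (17,G2,5.5), (17,G3,5.5), (21,G3,7), (22,G1,8.5), (22,G2,8.5), (24,G3,10), (27,G2,11)
Step 2: Sum ranks within each group.
R_1 = 14.5 (n_1 = 4)
R_2 = 29 (n_2 = 4)
R_3 = 22.5 (n_3 = 3)
Step 3: H = 12/(N(N+1)) * sum(R_i^2/n_i) - 3(N+1)
     = 12/(11*12) * (14.5^2/4 + 29^2/4 + 22.5^2/3) - 3*12
     = 0.090909 * 431.562 - 36
     = 3.232955.
Step 4: Ties present; correction factor C = 1 - 12/(11^3 - 11) = 0.990909. Corrected H = 3.232955 / 0.990909 = 3.262615.
Step 5: Under H0, H ~ chi^2(2); p-value = 0.195674.
Step 6: alpha = 0.1. fail to reject H0.

H = 3.2626, df = 2, p = 0.195674, fail to reject H0.


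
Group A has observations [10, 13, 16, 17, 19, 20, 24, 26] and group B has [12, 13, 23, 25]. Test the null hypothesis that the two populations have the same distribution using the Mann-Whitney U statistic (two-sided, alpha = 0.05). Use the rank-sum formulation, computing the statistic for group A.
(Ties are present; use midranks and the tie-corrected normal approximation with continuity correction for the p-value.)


Step 1: Combine and sort all 12 observations; assign midranks.
sorted (value, group): (10,X), (12,Y), (13,X), (13,Y), (16,X), (17,X), (19,X), (20,X), (23,Y), (24,X), (25,Y), (26,X)
ranks: 10->1, 12->2, 13->3.5, 13->3.5, 16->5, 17->6, 19->7, 20->8, 23->9, 24->10, 25->11, 26->12
Step 2: Rank sum for X: R1 = 1 + 3.5 + 5 + 6 + 7 + 8 + 10 + 12 = 52.5.
Step 3: U_X = R1 - n1(n1+1)/2 = 52.5 - 8*9/2 = 52.5 - 36 = 16.5.
       U_Y = n1*n2 - U_X = 32 - 16.5 = 15.5.
Step 4: Ties are present, so use the tie-corrected normal approximation (with continuity correction) for the p-value.
Step 5: p-value = 1.000000; compare to alpha = 0.05. fail to reject H0.

U_X = 16.5, p = 1.000000, fail to reject H0 at alpha = 0.05.


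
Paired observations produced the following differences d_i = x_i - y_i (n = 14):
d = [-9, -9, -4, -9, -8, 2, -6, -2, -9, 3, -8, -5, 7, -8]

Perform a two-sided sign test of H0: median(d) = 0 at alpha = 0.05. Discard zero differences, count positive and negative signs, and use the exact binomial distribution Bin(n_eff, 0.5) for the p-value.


Step 1: Discard zero differences. Original n = 14; n_eff = number of nonzero differences = 14.
Nonzero differences (with sign): -9, -9, -4, -9, -8, +2, -6, -2, -9, +3, -8, -5, +7, -8
Step 2: Count signs: positive = 3, negative = 11.
Step 3: Under H0: P(positive) = 0.5, so the number of positives S ~ Bin(14, 0.5).
Step 4: Two-sided exact p-value = sum of Bin(14,0.5) probabilities at or below the observed probability = 0.057373.
Step 5: alpha = 0.05. fail to reject H0.

n_eff = 14, pos = 3, neg = 11, p = 0.057373, fail to reject H0.


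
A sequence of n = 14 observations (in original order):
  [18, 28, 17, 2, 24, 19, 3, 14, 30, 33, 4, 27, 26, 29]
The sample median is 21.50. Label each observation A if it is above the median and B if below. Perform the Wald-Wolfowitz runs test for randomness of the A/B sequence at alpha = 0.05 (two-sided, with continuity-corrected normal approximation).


Step 1: Compute median = 21.50; label A = above, B = below.
Labels in order: BABBABBBAABAAA  (n_A = 7, n_B = 7)
Step 2: Count runs R = 8.
Step 3: Under H0 (random ordering), E[R] = 2*n_A*n_B/(n_A+n_B) + 1 = 2*7*7/14 + 1 = 8.0000.
        Var[R] = 2*n_A*n_B*(2*n_A*n_B - n_A - n_B) / ((n_A+n_B)^2 * (n_A+n_B-1)) = 8232/2548 = 3.2308.
        SD[R] = 1.7974.
Step 4: R = E[R], so z = 0 with no continuity correction.
Step 5: Two-sided p-value via normal approximation = 2*(1 - Phi(|z|)) = 1.000000.
Step 6: alpha = 0.05. fail to reject H0.

R = 8, z = 0.0000, p = 1.000000, fail to reject H0.


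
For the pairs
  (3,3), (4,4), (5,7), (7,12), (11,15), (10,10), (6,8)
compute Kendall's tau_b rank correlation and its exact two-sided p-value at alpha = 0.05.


Step 1: Enumerate the 21 unordered pairs (i,j) with i<j and classify each by sign(x_j-x_i) * sign(y_j-y_i).
  (1,2):dx=+1,dy=+1->C; (1,3):dx=+2,dy=+4->C; (1,4):dx=+4,dy=+9->C; (1,5):dx=+8,dy=+12->C
  (1,6):dx=+7,dy=+7->C; (1,7):dx=+3,dy=+5->C; (2,3):dx=+1,dy=+3->C; (2,4):dx=+3,dy=+8->C
  (2,5):dx=+7,dy=+11->C; (2,6):dx=+6,dy=+6->C; (2,7):dx=+2,dy=+4->C; (3,4):dx=+2,dy=+5->C
  (3,5):dx=+6,dy=+8->C; (3,6):dx=+5,dy=+3->C; (3,7):dx=+1,dy=+1->C; (4,5):dx=+4,dy=+3->C
  (4,6):dx=+3,dy=-2->D; (4,7):dx=-1,dy=-4->C; (5,6):dx=-1,dy=-5->C; (5,7):dx=-5,dy=-7->C
  (6,7):dx=-4,dy=-2->C
Step 2: C = 20, D = 1, total pairs = 21.
Step 3: tau = (C - D)/(n(n-1)/2) = (20 - 1)/21 = 0.904762.
Step 4: Exact two-sided p-value (enumerate n! = 5040 permutations of y under H0): p = 0.002778.
Step 5: alpha = 0.05. reject H0.

tau_b = 0.9048 (C=20, D=1), p = 0.002778, reject H0.


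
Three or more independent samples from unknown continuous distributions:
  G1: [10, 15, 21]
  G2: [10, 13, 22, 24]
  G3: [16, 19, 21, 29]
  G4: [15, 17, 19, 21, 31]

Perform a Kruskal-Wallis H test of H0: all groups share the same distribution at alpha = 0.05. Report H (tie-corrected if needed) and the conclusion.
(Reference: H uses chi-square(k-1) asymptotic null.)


Step 1: Combine all N = 16 observations and assign midranks.
sorted (value, group, rank): (10,G1,1.5), (10,G2,1.5), (13,G2,3), (15,G1,4.5), (15,G4,4.5), (16,G3,6), (17,G4,7), (19,G3,8.5), (19,G4,8.5), (21,G1,11), (21,G3,11), (21,G4,11), (22,G2,13), (24,G2,14), (29,G3,15), (31,G4,16)
Step 2: Sum ranks within each group.
R_1 = 17 (n_1 = 3)
R_2 = 31.5 (n_2 = 4)
R_3 = 40.5 (n_3 = 4)
R_4 = 47 (n_4 = 5)
Step 3: H = 12/(N(N+1)) * sum(R_i^2/n_i) - 3(N+1)
     = 12/(16*17) * (17^2/3 + 31.5^2/4 + 40.5^2/4 + 47^2/5) - 3*17
     = 0.044118 * 1196.26 - 51
     = 1.776103.
Step 4: Ties present; correction factor C = 1 - 42/(16^3 - 16) = 0.989706. Corrected H = 1.776103 / 0.989706 = 1.794577.
Step 5: Under H0, H ~ chi^2(3); p-value = 0.616116.
Step 6: alpha = 0.05. fail to reject H0.

H = 1.7946, df = 3, p = 0.616116, fail to reject H0.


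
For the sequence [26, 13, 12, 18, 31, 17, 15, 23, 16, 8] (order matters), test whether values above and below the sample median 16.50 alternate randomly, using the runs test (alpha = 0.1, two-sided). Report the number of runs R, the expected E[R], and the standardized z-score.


Step 1: Compute median = 16.50; label A = above, B = below.
Labels in order: ABBAAABABB  (n_A = 5, n_B = 5)
Step 2: Count runs R = 6.
Step 3: Under H0 (random ordering), E[R] = 2*n_A*n_B/(n_A+n_B) + 1 = 2*5*5/10 + 1 = 6.0000.
        Var[R] = 2*n_A*n_B*(2*n_A*n_B - n_A - n_B) / ((n_A+n_B)^2 * (n_A+n_B-1)) = 2000/900 = 2.2222.
        SD[R] = 1.4907.
Step 4: R = E[R], so z = 0 with no continuity correction.
Step 5: Two-sided p-value via normal approximation = 2*(1 - Phi(|z|)) = 1.000000.
Step 6: alpha = 0.1. fail to reject H0.

R = 6, z = 0.0000, p = 1.000000, fail to reject H0.


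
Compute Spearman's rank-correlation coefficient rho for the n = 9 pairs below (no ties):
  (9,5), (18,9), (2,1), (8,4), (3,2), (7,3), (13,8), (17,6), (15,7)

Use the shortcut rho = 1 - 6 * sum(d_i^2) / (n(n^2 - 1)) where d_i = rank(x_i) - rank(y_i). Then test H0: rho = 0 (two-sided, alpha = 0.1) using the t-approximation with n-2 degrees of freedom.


Step 1: Rank x and y separately (midranks; no ties here).
rank(x): 9->5, 18->9, 2->1, 8->4, 3->2, 7->3, 13->6, 17->8, 15->7
rank(y): 5->5, 9->9, 1->1, 4->4, 2->2, 3->3, 8->8, 6->6, 7->7
Step 2: d_i = R_x(i) - R_y(i); compute d_i^2.
  (5-5)^2=0, (9-9)^2=0, (1-1)^2=0, (4-4)^2=0, (2-2)^2=0, (3-3)^2=0, (6-8)^2=4, (8-6)^2=4, (7-7)^2=0
sum(d^2) = 8.
Step 3: rho = 1 - 6*8 / (9*(9^2 - 1)) = 1 - 48/720 = 0.933333.
Step 4: Under H0, t = rho * sqrt((n-2)/(1-rho^2)) = 6.8783 ~ t(7).
Step 5: Two-sided p-value from the t-distribution with 7 df = 0.000236.
Step 6: alpha = 0.1. reject H0.

rho = 0.9333, p = 0.000236, reject H0 at alpha = 0.1.


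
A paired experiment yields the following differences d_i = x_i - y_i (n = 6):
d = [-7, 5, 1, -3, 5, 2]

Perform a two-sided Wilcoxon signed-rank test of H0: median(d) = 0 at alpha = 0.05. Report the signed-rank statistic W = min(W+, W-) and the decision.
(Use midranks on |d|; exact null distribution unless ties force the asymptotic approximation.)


Step 1: Drop any zero differences (none here) and take |d_i|.
|d| = [7, 5, 1, 3, 5, 2]
Step 2: Midrank |d_i| (ties get averaged ranks).
ranks: |7|->6, |5|->4.5, |1|->1, |3|->3, |5|->4.5, |2|->2
Step 3: Attach original signs; sum ranks with positive sign and with negative sign.
W+ = 4.5 + 1 + 4.5 + 2 = 12
W- = 6 + 3 = 9
(Check: W+ + W- = 21 should equal n(n+1)/2 = 21.)
Step 4: Test statistic W = min(W+, W-) = 9.
Step 5: Ties in |d|, so use the tie-corrected normal approximation.
        E[W] = n(n+1)/4 = 6*7/4 = 10.5.
        Tie groups: |d|=5 (t=2); sum(t^3 - t) = 6.
        Var[W] = n(n+1)(2n+1)/24 - sum(t^3-t)/48 = 546/24 - 6/48 = 22.625.
        z = (W - E[W]) / sqrt(Var[W]) = (9 - 10.5) / 4.7566 = -0.3154.
        Two-sided p = 2*Phi(z) = 0.752494.
Step 6: alpha = 0.05. fail to reject H0.

W+ = 12, W- = 9, W = min = 9, p = 0.752494, fail to reject H0.


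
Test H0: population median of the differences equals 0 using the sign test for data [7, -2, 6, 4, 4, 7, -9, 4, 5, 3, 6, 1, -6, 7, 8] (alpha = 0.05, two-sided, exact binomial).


Step 1: Discard zero differences. Original n = 15; n_eff = number of nonzero differences = 15.
Nonzero differences (with sign): +7, -2, +6, +4, +4, +7, -9, +4, +5, +3, +6, +1, -6, +7, +8
Step 2: Count signs: positive = 12, negative = 3.
Step 3: Under H0: P(positive) = 0.5, so the number of positives S ~ Bin(15, 0.5).
Step 4: Two-sided exact p-value = sum of Bin(15,0.5) probabilities at or below the observed probability = 0.035156.
Step 5: alpha = 0.05. reject H0.

n_eff = 15, pos = 12, neg = 3, p = 0.035156, reject H0.


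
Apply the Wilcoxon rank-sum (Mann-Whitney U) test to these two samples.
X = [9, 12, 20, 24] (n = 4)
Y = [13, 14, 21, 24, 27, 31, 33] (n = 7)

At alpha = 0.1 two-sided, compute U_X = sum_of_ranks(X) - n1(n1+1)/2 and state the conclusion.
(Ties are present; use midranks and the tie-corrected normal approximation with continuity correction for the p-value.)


Step 1: Combine and sort all 11 observations; assign midranks.
sorted (value, group): (9,X), (12,X), (13,Y), (14,Y), (20,X), (21,Y), (24,X), (24,Y), (27,Y), (31,Y), (33,Y)
ranks: 9->1, 12->2, 13->3, 14->4, 20->5, 21->6, 24->7.5, 24->7.5, 27->9, 31->10, 33->11
Step 2: Rank sum for X: R1 = 1 + 2 + 5 + 7.5 = 15.5.
Step 3: U_X = R1 - n1(n1+1)/2 = 15.5 - 4*5/2 = 15.5 - 10 = 5.5.
       U_Y = n1*n2 - U_X = 28 - 5.5 = 22.5.
Step 4: Ties are present, so use the tie-corrected normal approximation (with continuity correction) for the p-value.
Step 5: p-value = 0.129695; compare to alpha = 0.1. fail to reject H0.

U_X = 5.5, p = 0.129695, fail to reject H0 at alpha = 0.1.


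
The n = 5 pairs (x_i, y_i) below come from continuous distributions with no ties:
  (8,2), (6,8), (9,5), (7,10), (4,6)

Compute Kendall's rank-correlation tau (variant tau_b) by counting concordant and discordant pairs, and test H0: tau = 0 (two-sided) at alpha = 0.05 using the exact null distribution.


Step 1: Enumerate the 10 unordered pairs (i,j) with i<j and classify each by sign(x_j-x_i) * sign(y_j-y_i).
  (1,2):dx=-2,dy=+6->D; (1,3):dx=+1,dy=+3->C; (1,4):dx=-1,dy=+8->D; (1,5):dx=-4,dy=+4->D
  (2,3):dx=+3,dy=-3->D; (2,4):dx=+1,dy=+2->C; (2,5):dx=-2,dy=-2->C; (3,4):dx=-2,dy=+5->D
  (3,5):dx=-5,dy=+1->D; (4,5):dx=-3,dy=-4->C
Step 2: C = 4, D = 6, total pairs = 10.
Step 3: tau = (C - D)/(n(n-1)/2) = (4 - 6)/10 = -0.200000.
Step 4: Exact two-sided p-value (enumerate n! = 120 permutations of y under H0): p = 0.816667.
Step 5: alpha = 0.05. fail to reject H0.

tau_b = -0.2000 (C=4, D=6), p = 0.816667, fail to reject H0.


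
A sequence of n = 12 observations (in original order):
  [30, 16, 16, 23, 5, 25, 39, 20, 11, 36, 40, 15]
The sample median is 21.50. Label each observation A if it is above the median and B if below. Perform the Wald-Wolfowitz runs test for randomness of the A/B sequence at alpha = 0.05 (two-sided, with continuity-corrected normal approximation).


Step 1: Compute median = 21.50; label A = above, B = below.
Labels in order: ABBABAABBAAB  (n_A = 6, n_B = 6)
Step 2: Count runs R = 8.
Step 3: Under H0 (random ordering), E[R] = 2*n_A*n_B/(n_A+n_B) + 1 = 2*6*6/12 + 1 = 7.0000.
        Var[R] = 2*n_A*n_B*(2*n_A*n_B - n_A - n_B) / ((n_A+n_B)^2 * (n_A+n_B-1)) = 4320/1584 = 2.7273.
        SD[R] = 1.6514.
Step 4: Continuity-corrected z = (R - 0.5 - E[R]) / SD[R] = (8 - 0.5 - 7.0000) / 1.6514 = 0.3028.
Step 5: Two-sided p-value via normal approximation = 2*(1 - Phi(|z|)) = 0.762069.
Step 6: alpha = 0.05. fail to reject H0.

R = 8, z = 0.3028, p = 0.762069, fail to reject H0.


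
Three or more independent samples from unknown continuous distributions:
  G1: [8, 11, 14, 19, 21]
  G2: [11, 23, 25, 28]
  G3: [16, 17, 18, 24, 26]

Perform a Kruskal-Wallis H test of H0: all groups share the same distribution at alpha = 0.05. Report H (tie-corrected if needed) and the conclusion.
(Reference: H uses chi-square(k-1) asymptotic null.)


Step 1: Combine all N = 14 observations and assign midranks.
sorted (value, group, rank): (8,G1,1), (11,G1,2.5), (11,G2,2.5), (14,G1,4), (16,G3,5), (17,G3,6), (18,G3,7), (19,G1,8), (21,G1,9), (23,G2,10), (24,G3,11), (25,G2,12), (26,G3,13), (28,G2,14)
Step 2: Sum ranks within each group.
R_1 = 24.5 (n_1 = 5)
R_2 = 38.5 (n_2 = 4)
R_3 = 42 (n_3 = 5)
Step 3: H = 12/(N(N+1)) * sum(R_i^2/n_i) - 3(N+1)
     = 12/(14*15) * (24.5^2/5 + 38.5^2/4 + 42^2/5) - 3*15
     = 0.057143 * 843.413 - 45
     = 3.195000.
Step 4: Ties present; correction factor C = 1 - 6/(14^3 - 14) = 0.997802. Corrected H = 3.195000 / 0.997802 = 3.202037.
Step 5: Under H0, H ~ chi^2(2); p-value = 0.201691.
Step 6: alpha = 0.05. fail to reject H0.

H = 3.2020, df = 2, p = 0.201691, fail to reject H0.
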